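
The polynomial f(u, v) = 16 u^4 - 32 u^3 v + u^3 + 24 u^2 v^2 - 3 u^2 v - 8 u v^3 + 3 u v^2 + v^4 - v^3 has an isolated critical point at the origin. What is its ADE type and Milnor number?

The Hessian of f at 0 has rank 0. Corank 2; j^3 = (u - v)^3 is a perfect cube, so E-series; the 4-jet and mu = 6 give E_6.

Type E_6, Milnor number mu = 6.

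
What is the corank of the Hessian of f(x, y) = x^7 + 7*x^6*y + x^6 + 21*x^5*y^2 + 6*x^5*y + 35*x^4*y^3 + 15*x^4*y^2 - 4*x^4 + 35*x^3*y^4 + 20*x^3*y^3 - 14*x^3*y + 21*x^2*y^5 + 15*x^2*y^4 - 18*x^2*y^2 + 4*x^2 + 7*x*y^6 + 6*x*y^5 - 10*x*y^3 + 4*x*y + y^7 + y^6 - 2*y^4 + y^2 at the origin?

Hessian at 0 has rank 1.

1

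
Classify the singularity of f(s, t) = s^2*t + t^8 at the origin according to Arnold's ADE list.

D_{9}

The Hessian of f at 0 is [[0, 0], [0, 0]] with rank 0, so corank 2. A Groebner basis of the Jacobian ideal J(f) in C{s,t} is {s^2/8 + t^7, s^3, s*t}; counting standard monomials gives mu = 9. Corank 2; j^3 = s^2*t has shape L^2 M (L != M), so D-series; mu = 9 gives D_9.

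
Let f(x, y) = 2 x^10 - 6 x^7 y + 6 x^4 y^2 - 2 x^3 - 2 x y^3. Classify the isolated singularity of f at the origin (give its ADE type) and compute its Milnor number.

Type E7, Milnor number mu = 7.

The Hessian of f at 0 has rank 0. Corank 2; j^3 = -2*x^3 is a perfect cube, so E-series; the 4-jet and mu = 7 give E_7.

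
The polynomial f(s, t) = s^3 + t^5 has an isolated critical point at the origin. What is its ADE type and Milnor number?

Type E_{8}, Milnor number mu = 8.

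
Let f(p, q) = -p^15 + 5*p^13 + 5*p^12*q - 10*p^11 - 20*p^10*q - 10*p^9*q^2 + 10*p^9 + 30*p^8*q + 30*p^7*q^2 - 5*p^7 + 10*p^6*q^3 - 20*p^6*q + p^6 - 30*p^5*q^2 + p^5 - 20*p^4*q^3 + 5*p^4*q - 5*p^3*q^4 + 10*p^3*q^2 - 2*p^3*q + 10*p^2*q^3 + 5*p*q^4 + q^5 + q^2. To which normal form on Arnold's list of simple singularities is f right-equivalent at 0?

The Hessian of f at 0 has rank 1. Corank 1: A-series; mu = 4 gives A_4.

A4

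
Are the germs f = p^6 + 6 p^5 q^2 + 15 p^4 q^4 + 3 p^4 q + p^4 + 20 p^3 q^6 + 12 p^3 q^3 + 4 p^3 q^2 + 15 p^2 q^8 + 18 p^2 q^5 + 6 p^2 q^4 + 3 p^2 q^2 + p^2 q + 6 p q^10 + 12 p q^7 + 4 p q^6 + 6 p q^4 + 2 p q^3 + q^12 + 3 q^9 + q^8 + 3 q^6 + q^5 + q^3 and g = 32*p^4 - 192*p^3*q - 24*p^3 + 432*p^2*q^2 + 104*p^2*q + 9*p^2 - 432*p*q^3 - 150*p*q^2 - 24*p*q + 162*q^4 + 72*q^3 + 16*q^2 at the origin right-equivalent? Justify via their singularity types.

No.

The Hessian of f at 0 has rank 0. Corank 2; j^3 = q*(p^2 + q^2) splits into three distinct lines over C (the quadratic factor has nonzero discriminant), so D_4. The Hessian of g at 0 has rank 1. Corank 1: A-series; mu = 3 gives A_3. f is D_4 but g is A_3, hence not right-equivalent.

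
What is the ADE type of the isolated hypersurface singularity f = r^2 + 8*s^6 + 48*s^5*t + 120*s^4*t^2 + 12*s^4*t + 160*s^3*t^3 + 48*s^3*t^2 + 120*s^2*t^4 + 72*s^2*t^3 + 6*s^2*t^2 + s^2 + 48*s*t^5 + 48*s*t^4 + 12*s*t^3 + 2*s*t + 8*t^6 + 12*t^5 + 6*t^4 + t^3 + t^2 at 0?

A2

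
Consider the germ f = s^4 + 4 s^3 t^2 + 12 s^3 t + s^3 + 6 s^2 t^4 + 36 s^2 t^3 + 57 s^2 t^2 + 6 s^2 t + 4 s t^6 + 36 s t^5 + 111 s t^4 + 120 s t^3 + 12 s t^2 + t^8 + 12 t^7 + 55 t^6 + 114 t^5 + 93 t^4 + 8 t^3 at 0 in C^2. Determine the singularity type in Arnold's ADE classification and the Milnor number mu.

The Hessian of f at 0 is [[0, 0], [0, 0]] with rank 0, so corank 2. A Groebner basis of the Jacobian ideal J(f) in C{s,t} is {s^3 + 18*s^2 + 72*s*t + 72*t^2, s^2*t - 8*s^2 - 32*s*t - 32*t^2, 7*s^2/2 + s*t^2 + 14*s*t + 14*t^2, -3*s^2/2 - 6*s*t + t^3 - 6*t^2}; counting standard monomials gives mu = 6. Corank 2; j^3 = (s + 2*t)^3 is a perfect cube, so E-series; the 4-jet and mu = 6 give E_6.

Type E6, Milnor number mu = 6.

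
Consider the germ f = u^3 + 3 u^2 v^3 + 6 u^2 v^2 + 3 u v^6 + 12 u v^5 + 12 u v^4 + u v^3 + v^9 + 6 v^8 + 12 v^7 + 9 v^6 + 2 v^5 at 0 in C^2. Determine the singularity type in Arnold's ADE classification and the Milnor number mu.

The Hessian of f at 0 has rank 0. Corank 2; j^3 = u^3 is a perfect cube, so E-series; the 4-jet and mu = 7 give E_7.

Type E_{7}, Milnor number mu = 7.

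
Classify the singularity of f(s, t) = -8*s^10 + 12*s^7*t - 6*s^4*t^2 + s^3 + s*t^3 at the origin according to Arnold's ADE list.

E7

The Hessian of f at 0 has rank 0. Corank 2; j^3 = s^3 is a perfect cube, so E-series; the 4-jet and mu = 7 give E_7.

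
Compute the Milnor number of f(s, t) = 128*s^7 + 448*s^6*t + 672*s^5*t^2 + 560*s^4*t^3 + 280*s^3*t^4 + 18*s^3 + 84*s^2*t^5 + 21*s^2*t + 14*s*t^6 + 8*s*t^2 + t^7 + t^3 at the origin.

8

The Hessian of f at 0 has rank 0. Corank 2; j^3 = (2*s + t)*(3*s + t)^2 has shape L^2 M (L != M), so D-series; mu = 8 gives D_8.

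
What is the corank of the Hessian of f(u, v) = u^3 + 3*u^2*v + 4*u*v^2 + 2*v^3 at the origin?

Hessian at 0 has rank 0.

2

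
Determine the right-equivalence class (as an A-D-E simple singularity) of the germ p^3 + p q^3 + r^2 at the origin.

The Hessian of f at 0 has rank 1. Corank 2; j^3 = p^3 is a perfect cube, so E-series; the 4-jet and mu = 7 give E_7.

E7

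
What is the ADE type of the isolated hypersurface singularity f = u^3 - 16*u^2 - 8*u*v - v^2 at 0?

The Hessian of f at 0 has rank 1. Corank 1: A-series; mu = 2 gives A_2.

A_{2}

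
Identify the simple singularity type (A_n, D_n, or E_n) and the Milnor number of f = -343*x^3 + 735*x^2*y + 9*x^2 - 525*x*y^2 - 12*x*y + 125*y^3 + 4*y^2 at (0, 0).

Type A_{2}, Milnor number mu = 2.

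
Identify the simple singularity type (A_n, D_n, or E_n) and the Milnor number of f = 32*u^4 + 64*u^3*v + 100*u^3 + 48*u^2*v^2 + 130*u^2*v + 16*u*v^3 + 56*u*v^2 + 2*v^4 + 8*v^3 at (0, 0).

Type D_{5}, Milnor number mu = 5.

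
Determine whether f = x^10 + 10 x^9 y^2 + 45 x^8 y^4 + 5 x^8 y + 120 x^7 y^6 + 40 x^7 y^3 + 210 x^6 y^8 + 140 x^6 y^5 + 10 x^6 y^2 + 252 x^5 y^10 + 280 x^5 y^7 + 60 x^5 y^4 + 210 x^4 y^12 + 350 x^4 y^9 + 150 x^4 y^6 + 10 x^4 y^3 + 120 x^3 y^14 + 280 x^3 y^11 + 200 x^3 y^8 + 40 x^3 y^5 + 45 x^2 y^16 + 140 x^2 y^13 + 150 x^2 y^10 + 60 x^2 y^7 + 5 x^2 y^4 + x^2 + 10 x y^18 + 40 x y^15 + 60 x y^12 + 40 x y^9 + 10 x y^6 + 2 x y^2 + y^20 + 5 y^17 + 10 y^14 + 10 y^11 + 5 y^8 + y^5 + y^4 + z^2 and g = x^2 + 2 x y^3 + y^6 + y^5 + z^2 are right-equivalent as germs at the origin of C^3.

The Hessian of f at 0 is [[2, 0, 0], [0, 0, 0], [0, 0, 2]] with rank 2, so corank 1. A Groebner basis of the Jacobian ideal J(f) in C{x,y,z} is {x^2, x + y^2, z}; counting standard monomials gives mu = 4. Corank 1: A-series; mu = 4 gives A_4. The Hessian of g at 0 is [[2, 0, 0], [0, 0, 0], [0, 0, 2]] with rank 2, so corank 1. A Groebner basis of the Jacobian ideal J(g) in C{x,y,z} is {x + y^3, x^2, x*y, z}; counting standard monomials gives mu = 4. Corank 1: A-series; mu = 4 gives A_4. Both have type A_4, hence right-equivalent.

Yes.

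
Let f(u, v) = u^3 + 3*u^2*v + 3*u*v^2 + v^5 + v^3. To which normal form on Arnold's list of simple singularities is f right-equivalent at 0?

E8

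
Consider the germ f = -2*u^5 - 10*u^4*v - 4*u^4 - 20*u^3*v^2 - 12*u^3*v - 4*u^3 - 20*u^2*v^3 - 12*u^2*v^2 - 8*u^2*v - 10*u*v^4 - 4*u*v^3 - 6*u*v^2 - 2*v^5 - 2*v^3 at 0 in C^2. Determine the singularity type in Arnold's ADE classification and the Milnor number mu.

The Hessian of f at 0 has rank 0. Corank 2; j^3 = -2*(u + v)*(2*u^2 + 2*u*v + v^2) splits into three distinct lines over C (the quadratic factor has nonzero discriminant), so D_4.

Type D_4, Milnor number mu = 4.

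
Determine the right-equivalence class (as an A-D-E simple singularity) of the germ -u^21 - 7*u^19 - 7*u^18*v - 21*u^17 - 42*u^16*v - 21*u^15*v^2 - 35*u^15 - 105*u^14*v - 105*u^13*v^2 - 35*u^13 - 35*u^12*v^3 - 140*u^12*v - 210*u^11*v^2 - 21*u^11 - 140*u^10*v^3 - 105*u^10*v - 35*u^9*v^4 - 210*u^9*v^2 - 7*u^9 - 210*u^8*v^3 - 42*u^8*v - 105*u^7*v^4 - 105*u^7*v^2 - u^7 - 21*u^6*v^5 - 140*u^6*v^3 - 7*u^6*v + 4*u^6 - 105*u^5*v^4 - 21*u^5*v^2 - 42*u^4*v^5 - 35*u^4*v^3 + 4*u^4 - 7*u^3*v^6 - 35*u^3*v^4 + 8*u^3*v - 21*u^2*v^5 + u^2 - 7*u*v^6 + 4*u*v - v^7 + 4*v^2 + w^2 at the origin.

The Hessian of f at 0 has rank 2. Corank 1: A-series; mu = 6 gives A_6.

A_{6}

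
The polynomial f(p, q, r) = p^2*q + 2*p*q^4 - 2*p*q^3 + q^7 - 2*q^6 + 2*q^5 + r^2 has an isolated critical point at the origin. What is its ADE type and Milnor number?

Type D6, Milnor number mu = 6.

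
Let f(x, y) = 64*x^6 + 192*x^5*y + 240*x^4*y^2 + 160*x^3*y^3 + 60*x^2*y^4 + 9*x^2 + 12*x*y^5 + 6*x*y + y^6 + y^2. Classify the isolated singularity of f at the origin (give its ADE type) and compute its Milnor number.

The Hessian of f at 0 is [[18, 6], [6, 2]] with rank 1, so corank 1. A Groebner basis of the Jacobian ideal J(f) in C{x,y} is {y^5, x + y/3}; counting standard monomials gives mu = 5. Corank 1: A-series; mu = 5 gives A_5.

Type A_5, Milnor number mu = 5.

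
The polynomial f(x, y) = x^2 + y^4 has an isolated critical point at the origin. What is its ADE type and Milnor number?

Type A3, Milnor number mu = 3.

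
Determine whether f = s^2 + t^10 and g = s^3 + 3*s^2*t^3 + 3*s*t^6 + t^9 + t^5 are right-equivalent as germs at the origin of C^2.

No.

The Hessian of f at 0 is [[2, 0], [0, 0]] with rank 1, so corank 1. A Groebner basis of the Jacobian ideal J(f) in C{s,t} is {t^9, s}; counting standard monomials gives mu = 9. Corank 1: A-series; mu = 9 gives A_9. The Hessian of g at 0 is [[0, 0], [0, 0]] with rank 0, so corank 2. A Groebner basis of the Jacobian ideal J(g) in C{s,t} is {s^2/2 + s*t^3, t^4, s^3, s^2*t}; counting standard monomials gives mu = 8. Corank 2; j^3 = s^3 is a perfect cube, so E-series; the 5-jet and mu = 8 give E_8. f is A_9 but g is E_8, hence not right-equivalent.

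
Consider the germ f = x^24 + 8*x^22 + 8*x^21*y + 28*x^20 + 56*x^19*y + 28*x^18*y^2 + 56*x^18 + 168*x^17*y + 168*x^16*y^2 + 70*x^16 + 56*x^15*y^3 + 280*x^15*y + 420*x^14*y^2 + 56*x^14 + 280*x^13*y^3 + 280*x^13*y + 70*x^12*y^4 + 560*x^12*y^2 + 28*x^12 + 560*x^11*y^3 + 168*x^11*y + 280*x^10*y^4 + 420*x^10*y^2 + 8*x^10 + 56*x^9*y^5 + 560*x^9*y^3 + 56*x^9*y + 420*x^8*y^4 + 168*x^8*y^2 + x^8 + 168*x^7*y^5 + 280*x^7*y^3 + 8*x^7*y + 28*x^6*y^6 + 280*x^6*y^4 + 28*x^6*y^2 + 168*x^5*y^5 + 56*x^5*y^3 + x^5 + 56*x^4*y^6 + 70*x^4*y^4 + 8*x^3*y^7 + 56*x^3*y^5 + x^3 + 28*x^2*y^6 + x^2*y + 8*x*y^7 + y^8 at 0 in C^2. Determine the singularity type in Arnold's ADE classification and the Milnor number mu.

Type D_{9}, Milnor number mu = 9.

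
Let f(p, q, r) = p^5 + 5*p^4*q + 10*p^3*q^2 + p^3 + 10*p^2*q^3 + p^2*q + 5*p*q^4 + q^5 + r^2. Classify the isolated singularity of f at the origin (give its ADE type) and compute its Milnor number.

The Hessian of f at 0 is [[0, 0, 0], [0, 0, 0], [0, 0, 2]] with rank 1, so corank 2. A Groebner basis of the Jacobian ideal J(f) in C{p,q,r} is {-p*q/5 + q^4, p*q^2, p^2 + p*q, r}; counting standard monomials gives mu = 6. Corank 2; j^3 = p^2*(p + q) has shape L^2 M (L != M), so D-series; mu = 6 gives D_6.

Type D_{6}, Milnor number mu = 6.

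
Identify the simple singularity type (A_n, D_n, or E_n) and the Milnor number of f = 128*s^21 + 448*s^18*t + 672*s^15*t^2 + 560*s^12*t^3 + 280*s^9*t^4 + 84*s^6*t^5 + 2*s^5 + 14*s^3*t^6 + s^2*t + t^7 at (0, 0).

Type D_{8}, Milnor number mu = 8.

The Hessian of f at 0 has rank 0. Corank 2; j^3 = s^2*t has shape L^2 M (L != M), so D-series; mu = 8 gives D_8.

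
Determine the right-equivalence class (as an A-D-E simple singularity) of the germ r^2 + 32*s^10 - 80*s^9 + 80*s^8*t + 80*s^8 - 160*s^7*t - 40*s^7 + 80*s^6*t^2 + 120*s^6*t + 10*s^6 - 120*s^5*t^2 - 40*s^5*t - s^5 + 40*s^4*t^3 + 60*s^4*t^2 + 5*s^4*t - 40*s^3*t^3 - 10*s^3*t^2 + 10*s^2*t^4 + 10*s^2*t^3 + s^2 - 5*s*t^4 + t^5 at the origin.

A4

The Hessian of f at 0 has rank 2. Corank 1: A-series; mu = 4 gives A_4.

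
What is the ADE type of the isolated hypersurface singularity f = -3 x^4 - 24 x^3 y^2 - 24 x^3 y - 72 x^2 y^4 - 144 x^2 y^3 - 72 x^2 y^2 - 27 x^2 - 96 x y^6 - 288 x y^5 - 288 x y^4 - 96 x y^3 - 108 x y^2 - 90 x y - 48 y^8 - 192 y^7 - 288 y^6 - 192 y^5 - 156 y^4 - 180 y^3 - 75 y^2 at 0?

A_{3}

The Hessian of f at 0 has rank 1. Corank 1: A-series; mu = 3 gives A_3.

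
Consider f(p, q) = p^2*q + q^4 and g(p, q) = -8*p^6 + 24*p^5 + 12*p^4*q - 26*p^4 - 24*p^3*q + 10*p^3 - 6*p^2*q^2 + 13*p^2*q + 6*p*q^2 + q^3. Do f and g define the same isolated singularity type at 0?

The Hessian of f at 0 has rank 0. Corank 2; j^3 = p^2*q has shape L^2 M (L != M), so D-series; mu = 5 gives D_5. The Hessian of g at 0 has rank 0. Corank 2; j^3 = (2*p + q)*(5*p^2 + 4*p*q + q^2) splits into three distinct lines over C (the quadratic factor has nonzero discriminant), so D_4. f is D_5 but g is D_4, hence not right-equivalent.

No.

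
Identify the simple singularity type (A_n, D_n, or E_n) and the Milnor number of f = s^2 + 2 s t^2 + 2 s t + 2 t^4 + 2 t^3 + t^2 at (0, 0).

Type A_3, Milnor number mu = 3.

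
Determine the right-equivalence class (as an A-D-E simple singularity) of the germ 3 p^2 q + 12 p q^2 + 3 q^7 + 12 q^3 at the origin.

The Hessian of f at 0 is [[0, 0], [0, 0]] with rank 0, so corank 2. A Groebner basis of the Jacobian ideal J(f) in C{p,q} is {p^2/7 + q^6 - 4*q^2/7, p^3 + 8*q^3, p*q + 2*q^2}; counting standard monomials gives mu = 8. Corank 2; j^3 = 3*q*(p + 2*q)^2 has shape L^2 M (L != M), so D-series; mu = 8 gives D_8.

D_8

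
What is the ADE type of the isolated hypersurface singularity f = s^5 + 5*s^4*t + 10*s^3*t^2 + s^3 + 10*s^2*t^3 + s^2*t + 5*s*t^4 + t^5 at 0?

The Hessian of f at 0 has rank 0. Corank 2; j^3 = s^2*(s + t) has shape L^2 M (L != M), so D-series; mu = 6 gives D_6.

D6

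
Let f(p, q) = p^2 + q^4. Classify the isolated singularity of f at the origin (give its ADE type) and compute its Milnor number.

Type A_{3}, Milnor number mu = 3.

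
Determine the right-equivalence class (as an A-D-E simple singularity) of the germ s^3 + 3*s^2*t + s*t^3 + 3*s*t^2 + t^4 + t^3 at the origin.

E_7

The Hessian of f at 0 has rank 0. Corank 2; j^3 = (s + t)^3 is a perfect cube, so E-series; the 4-jet and mu = 7 give E_7.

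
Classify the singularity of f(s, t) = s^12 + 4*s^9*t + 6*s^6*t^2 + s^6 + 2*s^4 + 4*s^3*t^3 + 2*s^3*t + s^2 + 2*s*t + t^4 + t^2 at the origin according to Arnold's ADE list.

A3

The Hessian of f at 0 is [[2, 2], [2, 2]] with rank 1, so corank 1. A Groebner basis of the Jacobian ideal J(f) in C{s,t} is {t^3, s + t}; counting standard monomials gives mu = 3. Corank 1: A-series; mu = 3 gives A_3.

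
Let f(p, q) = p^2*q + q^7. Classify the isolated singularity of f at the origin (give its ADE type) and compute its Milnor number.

The Hessian of f at 0 has rank 0. Corank 2; j^3 = p^2*q has shape L^2 M (L != M), so D-series; mu = 8 gives D_8.

Type D_{8}, Milnor number mu = 8.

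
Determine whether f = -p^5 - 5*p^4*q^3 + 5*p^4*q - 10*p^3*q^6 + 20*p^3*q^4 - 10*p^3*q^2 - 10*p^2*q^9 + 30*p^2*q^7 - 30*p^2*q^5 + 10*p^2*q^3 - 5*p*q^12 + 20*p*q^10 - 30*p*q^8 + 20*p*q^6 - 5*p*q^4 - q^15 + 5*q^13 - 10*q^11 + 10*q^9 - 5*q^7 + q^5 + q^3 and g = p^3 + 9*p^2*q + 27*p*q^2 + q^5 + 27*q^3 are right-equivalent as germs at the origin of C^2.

The Hessian of f at 0 is [[0, 0], [0, 0]] with rank 0, so corank 2. A Groebner basis of the Jacobian ideal J(f) in C{p,q} is {p^4 - 4*p^3*q, q^2}; counting standard monomials gives mu = 8. Corank 2; j^3 = q^3 is a perfect cube, so E-series; the 5-jet and mu = 8 give E_8. The Hessian of g at 0 is [[0, 0], [0, 0]] with rank 0, so corank 2. A Groebner basis of the Jacobian ideal J(g) in C{p,q} is {q^4, p^2 + 6*p*q + 9*q^2}; counting standard monomials gives mu = 8. Corank 2; j^3 = (p + 3*q)^3 is a perfect cube, so E-series; the 5-jet and mu = 8 give E_8. Both have type E_8, hence right-equivalent.

Yes.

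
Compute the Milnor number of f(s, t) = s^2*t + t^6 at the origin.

The Hessian of f at 0 has rank 0. Corank 2; j^3 = s^2*t has shape L^2 M (L != M), so D-series; mu = 7 gives D_7.

7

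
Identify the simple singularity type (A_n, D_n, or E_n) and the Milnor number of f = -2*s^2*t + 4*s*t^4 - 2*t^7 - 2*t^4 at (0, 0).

Type D5, Milnor number mu = 5.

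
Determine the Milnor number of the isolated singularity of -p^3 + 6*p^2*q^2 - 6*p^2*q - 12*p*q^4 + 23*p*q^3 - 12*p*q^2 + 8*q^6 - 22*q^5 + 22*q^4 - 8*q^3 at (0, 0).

7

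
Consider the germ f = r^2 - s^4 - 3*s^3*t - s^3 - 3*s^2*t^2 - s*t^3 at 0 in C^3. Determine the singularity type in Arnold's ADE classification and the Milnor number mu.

Type E7, Milnor number mu = 7.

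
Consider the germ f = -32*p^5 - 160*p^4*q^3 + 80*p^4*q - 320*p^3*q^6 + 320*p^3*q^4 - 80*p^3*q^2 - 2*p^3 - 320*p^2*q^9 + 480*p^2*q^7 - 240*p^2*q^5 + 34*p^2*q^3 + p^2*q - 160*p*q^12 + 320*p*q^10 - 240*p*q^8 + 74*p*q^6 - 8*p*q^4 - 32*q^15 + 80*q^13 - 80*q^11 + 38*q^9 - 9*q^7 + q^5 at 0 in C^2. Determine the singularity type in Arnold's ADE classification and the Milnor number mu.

Type D_6, Milnor number mu = 6.

The Hessian of f at 0 has rank 0. Corank 2; j^3 = -p^2*(2*p - q) has shape L^2 M (L != M), so D-series; mu = 6 gives D_6.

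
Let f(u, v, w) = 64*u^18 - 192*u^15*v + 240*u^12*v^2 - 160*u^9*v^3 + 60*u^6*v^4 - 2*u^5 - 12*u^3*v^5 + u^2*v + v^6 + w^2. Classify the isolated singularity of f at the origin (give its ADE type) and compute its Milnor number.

The Hessian of f at 0 has rank 1. Corank 2; j^3 = u^2*v has shape L^2 M (L != M), so D-series; mu = 7 gives D_7.

Type D7, Milnor number mu = 7.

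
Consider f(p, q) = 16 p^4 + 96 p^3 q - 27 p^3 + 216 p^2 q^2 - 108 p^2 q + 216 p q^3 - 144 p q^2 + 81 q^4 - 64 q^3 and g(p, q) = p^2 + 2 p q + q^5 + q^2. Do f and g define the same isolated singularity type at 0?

No.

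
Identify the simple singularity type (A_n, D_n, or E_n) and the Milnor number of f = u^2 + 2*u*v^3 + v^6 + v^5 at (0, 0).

Type A4, Milnor number mu = 4.

The Hessian of f at 0 has rank 1. Corank 1: A-series; mu = 4 gives A_4.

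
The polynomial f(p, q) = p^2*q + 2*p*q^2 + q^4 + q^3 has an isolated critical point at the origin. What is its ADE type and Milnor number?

Type D_5, Milnor number mu = 5.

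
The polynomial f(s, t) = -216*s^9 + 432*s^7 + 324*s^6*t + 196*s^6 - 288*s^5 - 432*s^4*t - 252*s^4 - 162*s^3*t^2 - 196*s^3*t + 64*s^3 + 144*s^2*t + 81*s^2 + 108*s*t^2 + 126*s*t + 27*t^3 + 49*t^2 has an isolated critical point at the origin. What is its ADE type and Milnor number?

The Hessian of f at 0 has rank 1. Corank 1: A-series; mu = 2 gives A_2.

Type A2, Milnor number mu = 2.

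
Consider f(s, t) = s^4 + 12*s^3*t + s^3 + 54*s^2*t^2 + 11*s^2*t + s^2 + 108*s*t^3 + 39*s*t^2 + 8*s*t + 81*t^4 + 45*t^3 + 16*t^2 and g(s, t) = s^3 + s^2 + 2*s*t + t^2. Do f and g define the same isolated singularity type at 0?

Yes.

The Hessian of f at 0 is [[2, 8], [8, 32]] with rank 1, so corank 1. A Groebner basis of the Jacobian ideal J(f) in C{s,t} is {t^2, s + 4*t}; counting standard monomials gives mu = 2. Corank 1: A-series; mu = 2 gives A_2. The Hessian of g at 0 is [[2, 2], [2, 2]] with rank 1, so corank 1. A Groebner basis of the Jacobian ideal J(g) in C{s,t} is {t^2, s + t}; counting standard monomials gives mu = 2. Corank 1: A-series; mu = 2 gives A_2. Both have type A_2, hence right-equivalent.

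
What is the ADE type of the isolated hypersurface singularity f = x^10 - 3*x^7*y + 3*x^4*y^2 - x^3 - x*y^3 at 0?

The Hessian of f at 0 has rank 0. Corank 2; j^3 = -x^3 is a perfect cube, so E-series; the 4-jet and mu = 7 give E_7.

E7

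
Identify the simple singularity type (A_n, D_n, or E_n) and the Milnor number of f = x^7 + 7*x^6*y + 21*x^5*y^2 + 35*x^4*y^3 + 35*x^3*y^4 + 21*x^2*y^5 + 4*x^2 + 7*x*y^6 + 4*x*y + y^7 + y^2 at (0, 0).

The Hessian of f at 0 has rank 1. Corank 1: A-series; mu = 6 gives A_6.

Type A6, Milnor number mu = 6.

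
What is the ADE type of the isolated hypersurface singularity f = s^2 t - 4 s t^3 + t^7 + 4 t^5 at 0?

D_{8}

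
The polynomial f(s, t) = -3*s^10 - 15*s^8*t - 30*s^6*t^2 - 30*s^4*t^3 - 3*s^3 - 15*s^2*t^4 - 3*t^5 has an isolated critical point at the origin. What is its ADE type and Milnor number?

Type E_{8}, Milnor number mu = 8.

The Hessian of f at 0 has rank 0. Corank 2; j^3 = -3*s^3 is a perfect cube, so E-series; the 5-jet and mu = 8 give E_8.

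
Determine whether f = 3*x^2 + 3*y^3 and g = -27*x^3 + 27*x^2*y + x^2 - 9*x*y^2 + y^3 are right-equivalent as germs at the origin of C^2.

Yes.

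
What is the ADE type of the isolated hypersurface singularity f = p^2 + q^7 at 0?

A_6

The Hessian of f at 0 is [[2, 0], [0, 0]] with rank 1, so corank 1. A Groebner basis of the Jacobian ideal J(f) in C{p,q} is {q^6, p}; counting standard monomials gives mu = 6. Corank 1: A-series; mu = 6 gives A_6.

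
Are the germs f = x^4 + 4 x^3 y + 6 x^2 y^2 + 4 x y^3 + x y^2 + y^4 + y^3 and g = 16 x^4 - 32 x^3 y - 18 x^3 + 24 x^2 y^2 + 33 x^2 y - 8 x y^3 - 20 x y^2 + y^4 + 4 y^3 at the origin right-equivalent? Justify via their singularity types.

The Hessian of f at 0 has rank 0. Corank 2; j^3 = y^2*(x + y) has shape L^2 M (L != M), so D-series; mu = 5 gives D_5. The Hessian of g at 0 has rank 0. Corank 2; j^3 = -(2*x - y)*(3*x - 2*y)^2 has shape L^2 M (L != M), so D-series; mu = 5 gives D_5. Both have type D_5, hence right-equivalent.

Yes.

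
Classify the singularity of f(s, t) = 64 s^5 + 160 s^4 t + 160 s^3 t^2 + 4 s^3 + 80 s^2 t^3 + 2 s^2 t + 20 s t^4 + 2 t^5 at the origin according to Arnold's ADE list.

The Hessian of f at 0 is [[0, 0], [0, 0]] with rank 0, so corank 2. A Groebner basis of the Jacobian ideal J(f) in C{s,t} is {-s*t/10 + t^4, s*t^2, s^2 + s*t/2}; counting standard monomials gives mu = 6. Corank 2; j^3 = 2*s^2*(2*s + t) has shape L^2 M (L != M), so D-series; mu = 6 gives D_6.

D_6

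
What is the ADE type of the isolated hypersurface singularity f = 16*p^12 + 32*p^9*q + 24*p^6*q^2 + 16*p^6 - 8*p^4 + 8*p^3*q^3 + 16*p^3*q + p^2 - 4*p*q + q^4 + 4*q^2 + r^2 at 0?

The Hessian of f at 0 has rank 2. Corank 1: A-series; mu = 3 gives A_3.

A3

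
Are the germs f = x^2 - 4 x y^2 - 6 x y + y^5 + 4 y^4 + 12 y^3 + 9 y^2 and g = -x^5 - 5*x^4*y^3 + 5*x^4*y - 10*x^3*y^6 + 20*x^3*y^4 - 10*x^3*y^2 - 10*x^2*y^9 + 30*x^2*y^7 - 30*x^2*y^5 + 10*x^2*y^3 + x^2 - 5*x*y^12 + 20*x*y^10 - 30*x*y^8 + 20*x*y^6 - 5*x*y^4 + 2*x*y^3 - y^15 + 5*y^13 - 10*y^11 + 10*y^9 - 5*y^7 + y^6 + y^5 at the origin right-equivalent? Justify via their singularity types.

Yes.

The Hessian of f at 0 has rank 1. Corank 1: A-series; mu = 4 gives A_4. The Hessian of g at 0 has rank 1. Corank 1: A-series; mu = 4 gives A_4. Both have type A_4, hence right-equivalent.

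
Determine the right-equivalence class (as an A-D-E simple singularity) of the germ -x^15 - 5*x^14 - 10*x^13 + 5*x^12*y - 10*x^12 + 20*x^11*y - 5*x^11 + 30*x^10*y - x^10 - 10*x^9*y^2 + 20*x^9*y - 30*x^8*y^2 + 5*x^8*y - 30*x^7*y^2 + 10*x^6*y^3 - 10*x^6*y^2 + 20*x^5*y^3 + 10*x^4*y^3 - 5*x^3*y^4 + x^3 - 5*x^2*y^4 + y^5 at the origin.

E_8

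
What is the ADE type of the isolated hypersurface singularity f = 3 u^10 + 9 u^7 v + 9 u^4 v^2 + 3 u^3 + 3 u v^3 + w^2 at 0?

E_{7}

The Hessian of f at 0 is [[0, 0, 0], [0, 0, 0], [0, 0, 2]] with rank 1, so corank 2. A Groebner basis of the Jacobian ideal J(f) in C{u,v,w} is {u^3, u*v^2, 3*u^2 + v^3, w}; counting standard monomials gives mu = 7. Corank 2; j^3 = 3*u^3 is a perfect cube, so E-series; the 4-jet and mu = 7 give E_7.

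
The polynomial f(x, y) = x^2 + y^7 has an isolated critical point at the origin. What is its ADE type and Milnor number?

Type A_{6}, Milnor number mu = 6.

The Hessian of f at 0 has rank 1. Corank 1: A-series; mu = 6 gives A_6.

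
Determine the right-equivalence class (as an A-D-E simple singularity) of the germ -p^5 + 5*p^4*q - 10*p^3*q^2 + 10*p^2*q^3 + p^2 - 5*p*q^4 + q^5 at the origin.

A_{4}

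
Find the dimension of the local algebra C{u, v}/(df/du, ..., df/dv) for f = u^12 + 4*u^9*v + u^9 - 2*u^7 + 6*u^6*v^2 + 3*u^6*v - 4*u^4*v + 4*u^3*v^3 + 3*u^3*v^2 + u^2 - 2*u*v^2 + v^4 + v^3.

The Hessian of f at 0 has rank 1. Corank 1: A-series; mu = 2 gives A_2.

2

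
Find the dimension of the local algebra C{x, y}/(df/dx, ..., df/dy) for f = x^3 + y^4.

6

The Hessian of f at 0 is [[0, 0], [0, 0]] with rank 0, so corank 2. A Groebner basis of the Jacobian ideal J(f) in C{x,y} is {y^3, x^2}; counting standard monomials gives mu = 6. Corank 2; j^3 = x^3 is a perfect cube, so E-series; the 4-jet and mu = 6 give E_6.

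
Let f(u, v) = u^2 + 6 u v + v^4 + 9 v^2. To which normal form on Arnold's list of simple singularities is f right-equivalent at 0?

The Hessian of f at 0 has rank 1. Corank 1: A-series; mu = 3 gives A_3.

A_{3}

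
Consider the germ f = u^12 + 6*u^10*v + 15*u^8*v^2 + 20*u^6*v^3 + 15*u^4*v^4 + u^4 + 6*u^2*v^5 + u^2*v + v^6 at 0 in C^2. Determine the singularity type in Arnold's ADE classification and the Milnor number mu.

Type D_{7}, Milnor number mu = 7.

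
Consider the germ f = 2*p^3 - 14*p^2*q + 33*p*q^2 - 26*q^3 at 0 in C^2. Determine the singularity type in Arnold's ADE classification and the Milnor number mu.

Type D_4, Milnor number mu = 4.

The Hessian of f at 0 is [[0, 0], [0, 0]] with rank 0, so corank 2. A Groebner basis of the Jacobian ideal J(f) in C{p,q} is {q^3, p^2 - 3*q^2/2, p*q - 3*q^2/2}; counting standard monomials gives mu = 4. Corank 2; j^3 = (p - 2*q)*(2*p^2 - 10*p*q + 13*q^2) splits into three distinct lines over C (the quadratic factor has nonzero discriminant), so D_4.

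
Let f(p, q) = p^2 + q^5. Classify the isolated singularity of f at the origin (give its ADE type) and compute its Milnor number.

Type A4, Milnor number mu = 4.

The Hessian of f at 0 has rank 1. Corank 1: A-series; mu = 4 gives A_4.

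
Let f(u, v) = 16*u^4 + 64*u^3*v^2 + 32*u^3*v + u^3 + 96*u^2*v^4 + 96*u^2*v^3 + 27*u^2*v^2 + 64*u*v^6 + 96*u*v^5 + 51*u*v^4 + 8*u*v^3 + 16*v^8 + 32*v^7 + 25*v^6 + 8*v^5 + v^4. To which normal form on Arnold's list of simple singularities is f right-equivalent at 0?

E_6

The Hessian of f at 0 is [[0, 0], [0, 0]] with rank 0, so corank 2. A Groebner basis of the Jacobian ideal J(f) in C{u,v} is {u^3, u^2*v, u^2/2 + u*v^2, -3*u^2 + v^3}; counting standard monomials gives mu = 6. Corank 2; j^3 = u^3 is a perfect cube, so E-series; the 4-jet and mu = 6 give E_6.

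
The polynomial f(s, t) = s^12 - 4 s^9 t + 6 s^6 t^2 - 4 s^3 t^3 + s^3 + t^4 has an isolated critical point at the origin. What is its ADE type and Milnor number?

The Hessian of f at 0 has rank 0. Corank 2; j^3 = s^3 is a perfect cube, so E-series; the 4-jet and mu = 6 give E_6.

Type E6, Milnor number mu = 6.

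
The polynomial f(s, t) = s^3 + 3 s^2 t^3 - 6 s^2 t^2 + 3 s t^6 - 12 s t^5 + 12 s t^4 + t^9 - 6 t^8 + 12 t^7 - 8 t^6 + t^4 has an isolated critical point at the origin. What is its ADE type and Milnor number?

The Hessian of f at 0 has rank 0. Corank 2; j^3 = s^3 is a perfect cube, so E-series; the 4-jet and mu = 6 give E_6.

Type E_6, Milnor number mu = 6.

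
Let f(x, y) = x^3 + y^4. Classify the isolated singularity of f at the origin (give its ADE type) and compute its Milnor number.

The Hessian of f at 0 is [[0, 0], [0, 0]] with rank 0, so corank 2. A Groebner basis of the Jacobian ideal J(f) in C{x,y} is {y^3, x^2}; counting standard monomials gives mu = 6. Corank 2; j^3 = x^3 is a perfect cube, so E-series; the 4-jet and mu = 6 give E_6.

Type E_{6}, Milnor number mu = 6.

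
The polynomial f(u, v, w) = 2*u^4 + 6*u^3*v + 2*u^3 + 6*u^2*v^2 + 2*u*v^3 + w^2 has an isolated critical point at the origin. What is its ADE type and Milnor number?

Type E_7, Milnor number mu = 7.

The Hessian of f at 0 has rank 1. Corank 2; j^3 = 2*u^3 is a perfect cube, so E-series; the 4-jet and mu = 7 give E_7.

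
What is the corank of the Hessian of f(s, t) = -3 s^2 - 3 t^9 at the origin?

1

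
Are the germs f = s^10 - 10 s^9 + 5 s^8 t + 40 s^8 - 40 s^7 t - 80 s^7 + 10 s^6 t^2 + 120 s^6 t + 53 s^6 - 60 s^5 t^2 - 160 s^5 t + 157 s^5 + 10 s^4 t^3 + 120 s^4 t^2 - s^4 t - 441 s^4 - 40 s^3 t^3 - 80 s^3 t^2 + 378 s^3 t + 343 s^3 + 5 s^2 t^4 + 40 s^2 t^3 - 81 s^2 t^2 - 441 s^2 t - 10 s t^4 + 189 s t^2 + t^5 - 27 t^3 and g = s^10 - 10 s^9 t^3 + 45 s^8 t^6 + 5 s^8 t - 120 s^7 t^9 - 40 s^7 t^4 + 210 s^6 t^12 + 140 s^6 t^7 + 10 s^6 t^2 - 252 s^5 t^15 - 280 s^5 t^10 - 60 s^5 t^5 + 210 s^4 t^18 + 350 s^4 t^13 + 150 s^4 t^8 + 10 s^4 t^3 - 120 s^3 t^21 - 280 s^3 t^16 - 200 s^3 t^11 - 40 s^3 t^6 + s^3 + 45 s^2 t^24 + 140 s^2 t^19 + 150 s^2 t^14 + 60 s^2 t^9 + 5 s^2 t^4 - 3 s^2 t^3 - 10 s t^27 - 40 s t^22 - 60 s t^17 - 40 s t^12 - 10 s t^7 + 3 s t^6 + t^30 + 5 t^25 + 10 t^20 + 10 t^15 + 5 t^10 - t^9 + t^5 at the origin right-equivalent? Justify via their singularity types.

The Hessian of f at 0 has rank 0. Corank 2; j^3 = (7*s - 3*t)^3 is a perfect cube, so E-series; the 5-jet and mu = 8 give E_8. The Hessian of g at 0 has rank 0. Corank 2; j^3 = s^3 is a perfect cube, so E-series; the 5-jet and mu = 8 give E_8. Both have type E_8, hence right-equivalent.

Yes.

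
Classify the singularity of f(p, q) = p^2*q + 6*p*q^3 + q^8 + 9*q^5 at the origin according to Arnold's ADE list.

D_{9}

The Hessian of f at 0 has rank 0. Corank 2; j^3 = p^2*q has shape L^2 M (L != M), so D-series; mu = 9 gives D_9.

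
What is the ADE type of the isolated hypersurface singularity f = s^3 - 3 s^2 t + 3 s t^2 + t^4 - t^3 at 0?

E_6

The Hessian of f at 0 has rank 0. Corank 2; j^3 = (s - t)^3 is a perfect cube, so E-series; the 4-jet and mu = 6 give E_6.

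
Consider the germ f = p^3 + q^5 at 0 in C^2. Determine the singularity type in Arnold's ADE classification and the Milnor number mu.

Type E_8, Milnor number mu = 8.

The Hessian of f at 0 has rank 0. Corank 2; j^3 = p^3 is a perfect cube, so E-series; the 5-jet and mu = 8 give E_8.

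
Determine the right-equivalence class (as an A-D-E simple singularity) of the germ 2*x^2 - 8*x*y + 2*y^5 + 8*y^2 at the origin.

The Hessian of f at 0 is [[4, -8], [-8, 16]] with rank 1, so corank 1. A Groebner basis of the Jacobian ideal J(f) in C{x,y} is {y^4, x - 2*y}; counting standard monomials gives mu = 4. Corank 1: A-series; mu = 4 gives A_4.

A_4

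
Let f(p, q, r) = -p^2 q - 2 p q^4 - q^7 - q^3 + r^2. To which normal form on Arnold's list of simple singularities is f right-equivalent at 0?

The Hessian of f at 0 has rank 1. Corank 2; j^3 = -q*(p^2 + q^2) splits into three distinct lines over C (the quadratic factor has nonzero discriminant), so D_4.

D4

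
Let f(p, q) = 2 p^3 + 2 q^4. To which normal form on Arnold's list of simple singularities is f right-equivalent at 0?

E_6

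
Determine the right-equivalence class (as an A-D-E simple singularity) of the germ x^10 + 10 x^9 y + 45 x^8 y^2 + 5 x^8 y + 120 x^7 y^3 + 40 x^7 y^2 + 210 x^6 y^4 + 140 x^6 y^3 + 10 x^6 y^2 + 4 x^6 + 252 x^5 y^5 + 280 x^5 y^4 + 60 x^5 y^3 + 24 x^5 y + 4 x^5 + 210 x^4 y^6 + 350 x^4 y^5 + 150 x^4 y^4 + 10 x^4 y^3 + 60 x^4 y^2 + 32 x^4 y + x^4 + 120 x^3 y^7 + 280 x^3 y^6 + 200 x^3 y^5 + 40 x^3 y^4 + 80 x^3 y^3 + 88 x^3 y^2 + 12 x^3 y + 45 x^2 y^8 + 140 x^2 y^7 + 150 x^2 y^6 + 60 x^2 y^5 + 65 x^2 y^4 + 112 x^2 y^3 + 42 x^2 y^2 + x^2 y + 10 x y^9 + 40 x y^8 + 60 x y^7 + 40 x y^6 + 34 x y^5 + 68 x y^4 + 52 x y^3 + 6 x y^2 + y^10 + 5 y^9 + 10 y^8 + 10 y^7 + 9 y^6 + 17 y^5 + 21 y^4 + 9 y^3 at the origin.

D_{6}

The Hessian of f at 0 is [[0, 0], [0, 0]] with rank 0, so corank 2. A Groebner basis of the Jacobian ideal J(f) in C{x,y} is {x^3 - 27*x*y/8 - 81*y^2/8, x^2*y + 24*x^2/59 + 1683*x*y/472 + 3321*y^2/472, -16*x^2/59 + x*y^2 - 945*x*y/472 - 1683*y^2/472, 8*x^2/59 + 443*x*y/472 + y^3 + 753*y^2/472}; counting standard monomials gives mu = 6. Corank 2; j^3 = y*(x + 3*y)^2 has shape L^2 M (L != M), so D-series; mu = 6 gives D_6.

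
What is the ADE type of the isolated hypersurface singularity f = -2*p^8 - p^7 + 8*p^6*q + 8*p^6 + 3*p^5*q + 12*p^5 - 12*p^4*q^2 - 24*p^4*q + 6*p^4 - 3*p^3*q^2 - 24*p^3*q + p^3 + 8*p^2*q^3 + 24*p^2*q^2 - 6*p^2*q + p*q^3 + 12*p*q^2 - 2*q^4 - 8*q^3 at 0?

E7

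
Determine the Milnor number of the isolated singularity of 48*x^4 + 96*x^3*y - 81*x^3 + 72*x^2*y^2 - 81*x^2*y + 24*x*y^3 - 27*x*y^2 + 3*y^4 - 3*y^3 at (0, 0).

6

The Hessian of f at 0 is [[0, 0], [0, 0]] with rank 0, so corank 2. A Groebner basis of the Jacobian ideal J(f) in C{x,y} is {y^4, x*y^2 + 7*y^3/18, x^2 + 2*x*y/3 + y^2/9}; counting standard monomials gives mu = 6. Corank 2; j^3 = -3*(3*x + y)^3 is a perfect cube, so E-series; the 4-jet and mu = 6 give E_6.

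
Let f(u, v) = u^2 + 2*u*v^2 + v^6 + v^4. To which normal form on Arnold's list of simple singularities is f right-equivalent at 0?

A_{5}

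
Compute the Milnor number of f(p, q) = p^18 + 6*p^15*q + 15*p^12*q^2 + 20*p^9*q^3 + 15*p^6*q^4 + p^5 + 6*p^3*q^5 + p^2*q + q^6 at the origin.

7

The Hessian of f at 0 has rank 0. Corank 2; j^3 = p^2*q has shape L^2 M (L != M), so D-series; mu = 7 gives D_7.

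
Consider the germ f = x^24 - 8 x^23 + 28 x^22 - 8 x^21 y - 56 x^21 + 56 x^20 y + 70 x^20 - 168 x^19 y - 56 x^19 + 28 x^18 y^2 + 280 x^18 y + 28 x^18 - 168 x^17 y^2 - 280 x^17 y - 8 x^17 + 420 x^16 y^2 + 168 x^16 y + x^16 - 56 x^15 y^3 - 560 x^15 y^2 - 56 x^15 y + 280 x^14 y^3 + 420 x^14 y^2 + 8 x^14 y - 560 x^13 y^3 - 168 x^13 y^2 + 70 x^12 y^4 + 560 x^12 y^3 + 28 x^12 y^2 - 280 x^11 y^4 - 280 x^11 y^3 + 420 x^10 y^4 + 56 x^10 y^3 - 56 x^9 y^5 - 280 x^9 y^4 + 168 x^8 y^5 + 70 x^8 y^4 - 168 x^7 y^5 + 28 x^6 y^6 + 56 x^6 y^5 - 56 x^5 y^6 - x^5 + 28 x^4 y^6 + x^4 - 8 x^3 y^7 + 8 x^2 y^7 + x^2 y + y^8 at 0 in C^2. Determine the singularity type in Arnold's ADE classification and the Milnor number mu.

Type D_9, Milnor number mu = 9.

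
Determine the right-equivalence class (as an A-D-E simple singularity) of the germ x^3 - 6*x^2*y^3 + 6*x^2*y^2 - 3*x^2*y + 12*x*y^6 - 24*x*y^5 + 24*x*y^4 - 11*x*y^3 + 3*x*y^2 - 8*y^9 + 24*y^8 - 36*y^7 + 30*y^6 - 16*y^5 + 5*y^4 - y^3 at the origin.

E_7

The Hessian of f at 0 is [[0, 0], [0, 0]] with rank 0, so corank 2. A Groebner basis of the Jacobian ideal J(f) in C{x,y} is {-x^2/4 + x*y/2 + y^4 - y^3/12 - y^2/4, x^3 + 7*x^2/4 - 7*x*y/2 - 5*y^3/12 + 7*y^2/4, x^2*y + 13*x^2/12 - 13*x*y/6 - 23*y^3/36 + 13*y^2/12, x^2/2 + x*y^2 - x*y - 5*y^3/6 + y^2/2}; counting standard monomials gives mu = 7. Corank 2; j^3 = (x - y)^3 is a perfect cube, so E-series; the 4-jet and mu = 7 give E_7.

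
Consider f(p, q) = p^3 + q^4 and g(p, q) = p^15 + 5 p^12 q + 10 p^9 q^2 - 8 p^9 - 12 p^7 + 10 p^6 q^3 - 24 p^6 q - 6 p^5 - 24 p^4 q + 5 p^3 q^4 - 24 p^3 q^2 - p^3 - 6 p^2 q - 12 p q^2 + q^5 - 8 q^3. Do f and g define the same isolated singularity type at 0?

No.

The Hessian of f at 0 has rank 0. Corank 2; j^3 = p^3 is a perfect cube, so E-series; the 4-jet and mu = 6 give E_6. The Hessian of g at 0 has rank 0. Corank 2; j^3 = -(p + 2*q)^3 is a perfect cube, so E-series; the 5-jet and mu = 8 give E_8. f is E_6 but g is E_8, hence not right-equivalent.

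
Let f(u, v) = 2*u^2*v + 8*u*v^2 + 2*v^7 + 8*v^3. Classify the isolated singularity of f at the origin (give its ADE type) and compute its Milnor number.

The Hessian of f at 0 has rank 0. Corank 2; j^3 = 2*v*(u + 2*v)^2 has shape L^2 M (L != M), so D-series; mu = 8 gives D_8.

Type D8, Milnor number mu = 8.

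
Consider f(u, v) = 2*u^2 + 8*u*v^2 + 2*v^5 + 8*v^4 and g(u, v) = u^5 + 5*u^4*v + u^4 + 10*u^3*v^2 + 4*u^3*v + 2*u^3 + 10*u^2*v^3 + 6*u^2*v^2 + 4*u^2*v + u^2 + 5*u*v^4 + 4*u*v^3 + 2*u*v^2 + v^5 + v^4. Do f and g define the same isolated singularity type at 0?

The Hessian of f at 0 has rank 1. Corank 1: A-series; mu = 4 gives A_4. The Hessian of g at 0 has rank 1. Corank 1: A-series; mu = 4 gives A_4. Both have type A_4, hence right-equivalent.

Yes.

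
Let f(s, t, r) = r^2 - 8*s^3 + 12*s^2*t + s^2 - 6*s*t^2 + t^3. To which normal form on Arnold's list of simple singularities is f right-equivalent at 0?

A_{2}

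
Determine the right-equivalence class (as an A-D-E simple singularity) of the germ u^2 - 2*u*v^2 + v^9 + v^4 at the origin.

The Hessian of f at 0 is [[2, 0], [0, 0]] with rank 1, so corank 1. A Groebner basis of the Jacobian ideal J(f) in C{u,v} is {u^4, -u + v^2}; counting standard monomials gives mu = 8. Corank 1: A-series; mu = 8 gives A_8.

A8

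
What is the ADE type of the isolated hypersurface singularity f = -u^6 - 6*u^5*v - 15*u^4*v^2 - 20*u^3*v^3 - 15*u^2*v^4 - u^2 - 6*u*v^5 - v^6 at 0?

A5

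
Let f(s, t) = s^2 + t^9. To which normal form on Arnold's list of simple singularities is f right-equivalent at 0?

A_{8}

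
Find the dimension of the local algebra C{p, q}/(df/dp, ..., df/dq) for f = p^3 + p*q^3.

The Hessian of f at 0 has rank 0. Corank 2; j^3 = p^3 is a perfect cube, so E-series; the 4-jet and mu = 7 give E_7.

7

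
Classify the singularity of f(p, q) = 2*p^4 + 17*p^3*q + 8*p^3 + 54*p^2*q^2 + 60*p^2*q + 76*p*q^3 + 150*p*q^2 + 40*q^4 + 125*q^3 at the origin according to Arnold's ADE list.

The Hessian of f at 0 has rank 0. Corank 2; j^3 = (2*p + 5*q)^3 is a perfect cube, so E-series; the 4-jet and mu = 7 give E_7.

E_{7}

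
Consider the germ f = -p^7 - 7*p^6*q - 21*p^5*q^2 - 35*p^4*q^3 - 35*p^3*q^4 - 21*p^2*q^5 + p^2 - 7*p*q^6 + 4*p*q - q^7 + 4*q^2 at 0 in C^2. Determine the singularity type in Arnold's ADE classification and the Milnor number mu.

The Hessian of f at 0 has rank 1. Corank 1: A-series; mu = 6 gives A_6.

Type A6, Milnor number mu = 6.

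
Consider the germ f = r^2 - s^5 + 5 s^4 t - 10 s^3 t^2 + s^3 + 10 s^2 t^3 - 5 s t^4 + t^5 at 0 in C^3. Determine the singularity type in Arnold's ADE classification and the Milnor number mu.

Type E8, Milnor number mu = 8.

The Hessian of f at 0 has rank 1. Corank 2; j^3 = s^3 is a perfect cube, so E-series; the 5-jet and mu = 8 give E_8.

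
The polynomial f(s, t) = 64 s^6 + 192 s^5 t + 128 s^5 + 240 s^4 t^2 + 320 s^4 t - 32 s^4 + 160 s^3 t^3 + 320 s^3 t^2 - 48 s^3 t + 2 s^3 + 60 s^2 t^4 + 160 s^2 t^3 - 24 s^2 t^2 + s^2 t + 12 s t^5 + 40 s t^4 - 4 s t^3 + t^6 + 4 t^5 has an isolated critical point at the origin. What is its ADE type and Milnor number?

The Hessian of f at 0 has rank 0. Corank 2; j^3 = s^2*(2*s + t) has shape L^2 M (L != M), so D-series; mu = 7 gives D_7.

Type D7, Milnor number mu = 7.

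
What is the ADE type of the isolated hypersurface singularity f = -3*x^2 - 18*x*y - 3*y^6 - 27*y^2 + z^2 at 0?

A_5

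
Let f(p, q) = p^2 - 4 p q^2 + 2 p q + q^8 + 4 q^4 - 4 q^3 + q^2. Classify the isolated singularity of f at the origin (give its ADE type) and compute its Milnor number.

Type A7, Milnor number mu = 7.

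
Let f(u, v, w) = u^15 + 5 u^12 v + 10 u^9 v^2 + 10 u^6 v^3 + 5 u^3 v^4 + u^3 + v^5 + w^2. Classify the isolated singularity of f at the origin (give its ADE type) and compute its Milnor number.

Type E8, Milnor number mu = 8.

The Hessian of f at 0 has rank 1. Corank 2; j^3 = u^3 is a perfect cube, so E-series; the 5-jet and mu = 8 give E_8.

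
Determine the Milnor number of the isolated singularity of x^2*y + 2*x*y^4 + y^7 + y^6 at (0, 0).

The Hessian of f at 0 has rank 0. Corank 2; j^3 = x^2*y has shape L^2 M (L != M), so D-series; mu = 7 gives D_7.

7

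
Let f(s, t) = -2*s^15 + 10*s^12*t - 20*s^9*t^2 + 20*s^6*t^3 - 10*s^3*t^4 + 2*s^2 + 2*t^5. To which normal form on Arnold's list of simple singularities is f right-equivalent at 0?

A4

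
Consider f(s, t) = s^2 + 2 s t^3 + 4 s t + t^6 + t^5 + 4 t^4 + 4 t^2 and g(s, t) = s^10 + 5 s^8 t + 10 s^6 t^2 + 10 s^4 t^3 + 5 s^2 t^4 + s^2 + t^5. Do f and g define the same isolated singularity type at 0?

Yes.

The Hessian of f at 0 is [[2, 4], [4, 8]] with rank 1, so corank 1. A Groebner basis of the Jacobian ideal J(f) in C{s,t} is {s + t^3 + 2*t, s^2 - 4*t^2, s*t + 2*t^2}; counting standard monomials gives mu = 4. Corank 1: A-series; mu = 4 gives A_4. The Hessian of g at 0 is [[2, 0], [0, 0]] with rank 1, so corank 1. A Groebner basis of the Jacobian ideal J(g) in C{s,t} is {t^4, s}; counting standard monomials gives mu = 4. Corank 1: A-series; mu = 4 gives A_4. Both have type A_4, hence right-equivalent.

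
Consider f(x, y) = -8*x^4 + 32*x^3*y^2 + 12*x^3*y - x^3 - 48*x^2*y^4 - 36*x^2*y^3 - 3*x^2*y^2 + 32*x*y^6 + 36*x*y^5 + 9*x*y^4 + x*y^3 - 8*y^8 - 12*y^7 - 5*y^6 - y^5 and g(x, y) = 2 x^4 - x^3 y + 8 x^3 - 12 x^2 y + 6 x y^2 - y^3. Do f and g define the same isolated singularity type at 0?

Yes.

The Hessian of f at 0 has rank 0. Corank 2; j^3 = -x^3 is a perfect cube, so E-series; the 4-jet and mu = 7 give E_7. The Hessian of g at 0 has rank 0. Corank 2; j^3 = (2*x - y)^3 is a perfect cube, so E-series; the 4-jet and mu = 7 give E_7. Both have type E_7, hence right-equivalent.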